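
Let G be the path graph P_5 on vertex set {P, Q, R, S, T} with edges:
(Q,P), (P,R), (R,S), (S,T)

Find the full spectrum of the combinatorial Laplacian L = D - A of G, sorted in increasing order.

The path graph P_n has Laplacian eigenvalues λ_k = 2 − 2cos(kπ/n), k = 0, 1, …, n−1. Here n = 5:
k=0: 2 − 2cos(0) = 0.0; k=1: 2 − 2cos(π/5) = 0.382; k=2: 2 − 2cos(2π/5) = 1.382; k=3: 2 − 2cos(3π/5) = 2.618; k=4: 2 − 2cos(4π/5) = 3.618.
Laplacian eigenvalues (increasing order): [0.0, 0.382, 1.382, 2.618, 3.618]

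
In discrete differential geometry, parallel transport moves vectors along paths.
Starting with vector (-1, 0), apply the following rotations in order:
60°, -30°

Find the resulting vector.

Total rotation: 60° + (-30°) = 30°. Final vector: (-0.8660, -0.5000)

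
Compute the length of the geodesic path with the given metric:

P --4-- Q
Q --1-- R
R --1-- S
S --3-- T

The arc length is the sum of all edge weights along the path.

Arc length = 4 + 1 + 1 + 3 = 9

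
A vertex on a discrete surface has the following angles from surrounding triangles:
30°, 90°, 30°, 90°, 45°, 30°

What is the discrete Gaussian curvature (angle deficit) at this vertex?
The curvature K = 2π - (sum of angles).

Sum of angles = 315°. K = 360° - 315° = 45° = π/4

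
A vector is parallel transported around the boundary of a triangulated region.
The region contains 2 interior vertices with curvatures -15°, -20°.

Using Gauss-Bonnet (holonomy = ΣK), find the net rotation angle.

Holonomy = total enclosed curvature = (-15°) + (-20°) = -35°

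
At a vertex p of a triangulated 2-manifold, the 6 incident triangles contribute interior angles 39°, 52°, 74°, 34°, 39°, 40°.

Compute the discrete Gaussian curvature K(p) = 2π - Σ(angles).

Sum of angles = 278°. K = 360° - 278° = 82° = 41π/90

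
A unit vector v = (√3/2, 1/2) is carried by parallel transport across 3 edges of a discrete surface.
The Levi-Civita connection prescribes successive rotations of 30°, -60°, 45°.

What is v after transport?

Total rotation: 30° + (-60°) + 45° = 15°. Final vector: (0.7071, 0.7071)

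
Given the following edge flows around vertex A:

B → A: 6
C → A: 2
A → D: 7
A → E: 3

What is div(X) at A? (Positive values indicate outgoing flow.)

Divergence = sum of outgoing flows = (-6) + (-2) + 7 + 3 = 2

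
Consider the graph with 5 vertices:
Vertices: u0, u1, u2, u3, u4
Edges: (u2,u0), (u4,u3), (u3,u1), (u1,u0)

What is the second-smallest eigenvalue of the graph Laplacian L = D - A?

Degrees: deg(u0) = 2, deg(u1) = 2, deg(u2) = 1, deg(u3) = 2, deg(u4) = 1.
L = D − A with rows/columns ordered (u0, u1, u2, u3, u4):
  [ 2, -1, -1,  0,  0]
  [-1,  2,  0, -1,  0]
  [-1,  0,  1,  0,  0]
  [ 0, -1,  0,  2, -1]
  [ 0,  0,  0, -1,  1]
Characteristic polynomial: det(λI − L) = λ(λ² − 3λ + 1)(λ² − 5λ + 5).
Roots: λ = 0; (λ² − 3λ + 1) = 0 ⇒ λ = (3 ± √5)/2 ≈ 0.382, 2.618; (λ² − 5λ + 5) = 0 ⇒ λ = (5 ± √5)/2 ≈ 1.382, 3.618.
(Check: the roots sum (with multiplicity) to 8, matching trace L = Σdeg = 2·4 = 8.)
Laplacian eigenvalues: [0.0, 0.382, 1.382, 2.618, 3.618]. Algebraic connectivity (smallest non-zero eigenvalue) = 0.382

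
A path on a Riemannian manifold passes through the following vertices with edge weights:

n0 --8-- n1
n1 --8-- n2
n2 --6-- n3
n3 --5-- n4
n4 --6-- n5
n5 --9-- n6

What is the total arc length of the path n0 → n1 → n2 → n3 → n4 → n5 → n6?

Arc length = 8 + 8 + 6 + 5 + 6 + 9 = 42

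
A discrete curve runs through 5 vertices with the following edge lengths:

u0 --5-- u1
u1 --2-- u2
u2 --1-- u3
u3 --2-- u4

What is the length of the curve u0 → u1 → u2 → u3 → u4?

Arc length = 5 + 2 + 1 + 2 = 10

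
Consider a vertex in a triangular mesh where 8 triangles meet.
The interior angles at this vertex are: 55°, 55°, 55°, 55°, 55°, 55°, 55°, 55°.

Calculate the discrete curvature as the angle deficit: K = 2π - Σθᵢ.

Sum of angles = 440°. K = 360° - 440° = -80° = -4π/9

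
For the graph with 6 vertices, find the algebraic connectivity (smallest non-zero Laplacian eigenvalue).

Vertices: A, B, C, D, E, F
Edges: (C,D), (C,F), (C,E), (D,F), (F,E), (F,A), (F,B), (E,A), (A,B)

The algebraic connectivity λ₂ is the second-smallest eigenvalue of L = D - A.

Degrees: deg(A) = 3, deg(B) = 2, deg(C) = 3, deg(D) = 2, deg(E) = 3, deg(F) = 5.
L = D − A with rows/columns ordered (A, B, C, D, E, F):
  [ 3, -1,  0,  0, -1, -1]
  [-1,  2,  0,  0,  0, -1]
  [ 0,  0,  3, -1, -1, -1]
  [ 0,  0, -1,  2,  0, -1]
  [-1,  0, -1,  0,  3, -1]
  [-1, -1, -1, -1, -1,  5]
Characteristic polynomial: det(λI − L) = λ(λ² − 5λ + 5)(λ² − 7λ + 11)(λ − 6).
Roots: λ = 0; (λ² − 5λ + 5) = 0 ⇒ λ = (5 ± √5)/2 ≈ 1.382, 3.618; (λ² − 7λ + 11) = 0 ⇒ λ = (7 ± √5)/2 ≈ 2.382, 4.618; (λ − 6) = 0 ⇒ λ = 6.
(Check: the roots sum (with multiplicity) to 18, matching trace L = Σdeg = 2·9 = 18.)
Laplacian eigenvalues: [0.0, 1.382, 2.382, 3.618, 4.618, 6.0]. Algebraic connectivity (smallest non-zero eigenvalue) = 1.382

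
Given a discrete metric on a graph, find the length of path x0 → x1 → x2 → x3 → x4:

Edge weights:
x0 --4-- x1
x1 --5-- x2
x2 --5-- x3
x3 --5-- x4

Arc length = 4 + 5 + 5 + 5 = 19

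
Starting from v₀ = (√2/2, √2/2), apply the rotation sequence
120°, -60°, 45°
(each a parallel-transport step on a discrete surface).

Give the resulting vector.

Total rotation: 120° + (-60°) + 45° = 105°. Final vector: (-0.8660, 0.5000)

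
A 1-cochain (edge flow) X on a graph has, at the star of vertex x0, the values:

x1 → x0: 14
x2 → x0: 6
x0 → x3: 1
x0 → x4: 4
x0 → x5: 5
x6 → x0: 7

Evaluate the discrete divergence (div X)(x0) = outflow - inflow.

Divergence = sum of outgoing flows = (-14) + (-6) + 1 + 4 + 5 + (-7) = -17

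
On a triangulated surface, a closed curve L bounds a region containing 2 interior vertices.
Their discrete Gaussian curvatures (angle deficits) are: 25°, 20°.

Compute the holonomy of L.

Holonomy = total enclosed curvature = 25° + 20° = 45°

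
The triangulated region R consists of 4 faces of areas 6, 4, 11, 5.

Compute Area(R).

6 + 4 + 11 + 5 = 26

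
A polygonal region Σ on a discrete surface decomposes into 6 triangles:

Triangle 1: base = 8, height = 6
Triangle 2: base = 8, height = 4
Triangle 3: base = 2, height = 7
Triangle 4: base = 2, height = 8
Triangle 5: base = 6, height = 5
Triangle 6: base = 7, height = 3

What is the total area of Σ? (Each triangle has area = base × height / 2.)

(1/2)×8×6 + (1/2)×8×4 + (1/2)×2×7 + (1/2)×2×8 + (1/2)×6×5 + (1/2)×7×3 = 80.5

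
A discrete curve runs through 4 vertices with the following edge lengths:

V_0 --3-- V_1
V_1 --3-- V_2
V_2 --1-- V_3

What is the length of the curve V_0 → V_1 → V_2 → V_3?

Arc length = 3 + 3 + 1 = 7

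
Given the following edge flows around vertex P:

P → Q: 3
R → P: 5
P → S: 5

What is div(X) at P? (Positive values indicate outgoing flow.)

Divergence = sum of outgoing flows = 3 + (-5) + 5 = 3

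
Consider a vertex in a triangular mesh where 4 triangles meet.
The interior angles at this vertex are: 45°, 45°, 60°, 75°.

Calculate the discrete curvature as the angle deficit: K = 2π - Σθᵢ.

Sum of angles = 225°. K = 360° - 225° = 135°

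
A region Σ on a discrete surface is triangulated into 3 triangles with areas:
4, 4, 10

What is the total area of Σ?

4 + 4 + 10 = 18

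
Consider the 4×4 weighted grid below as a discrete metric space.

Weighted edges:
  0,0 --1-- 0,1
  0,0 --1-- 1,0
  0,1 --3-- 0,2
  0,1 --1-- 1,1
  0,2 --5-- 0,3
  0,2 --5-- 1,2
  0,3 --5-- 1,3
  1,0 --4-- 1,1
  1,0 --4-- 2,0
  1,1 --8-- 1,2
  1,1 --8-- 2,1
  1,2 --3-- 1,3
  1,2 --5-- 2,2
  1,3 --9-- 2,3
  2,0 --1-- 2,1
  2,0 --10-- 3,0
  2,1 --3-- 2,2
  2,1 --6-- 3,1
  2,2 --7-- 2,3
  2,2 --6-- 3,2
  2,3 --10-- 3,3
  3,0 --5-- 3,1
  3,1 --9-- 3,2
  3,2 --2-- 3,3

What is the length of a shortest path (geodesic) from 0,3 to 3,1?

Shortest path: 0,3 → 0,2 → 0,1 → 0,0 → 1,0 → 2,0 → 2,1 → 3,1, total weight = 21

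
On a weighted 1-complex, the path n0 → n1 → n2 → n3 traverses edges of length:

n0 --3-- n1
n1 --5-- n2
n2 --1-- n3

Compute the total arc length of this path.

Arc length = 3 + 5 + 1 = 9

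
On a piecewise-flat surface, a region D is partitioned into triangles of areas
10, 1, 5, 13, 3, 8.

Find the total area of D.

10 + 1 + 5 + 13 + 3 + 8 = 40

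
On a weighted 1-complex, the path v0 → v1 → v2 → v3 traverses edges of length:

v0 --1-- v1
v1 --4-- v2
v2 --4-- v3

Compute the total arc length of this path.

Arc length = 1 + 4 + 4 = 9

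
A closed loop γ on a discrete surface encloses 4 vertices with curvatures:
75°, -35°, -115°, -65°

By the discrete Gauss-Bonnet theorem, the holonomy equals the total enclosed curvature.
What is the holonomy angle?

Holonomy = total enclosed curvature = 75° + (-35°) + (-115°) + (-65°) = -140°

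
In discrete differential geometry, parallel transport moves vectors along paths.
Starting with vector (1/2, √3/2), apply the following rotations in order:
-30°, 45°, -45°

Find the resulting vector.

Total rotation: (-30°) + 45° + (-45°) = -30°. Final vector: (0.8660, 0.5000)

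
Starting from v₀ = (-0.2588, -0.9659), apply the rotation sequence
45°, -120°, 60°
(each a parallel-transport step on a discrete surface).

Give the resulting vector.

Total rotation: 45° + (-120°) + 60° = -15°. Final vector: (-0.5000, -0.8660)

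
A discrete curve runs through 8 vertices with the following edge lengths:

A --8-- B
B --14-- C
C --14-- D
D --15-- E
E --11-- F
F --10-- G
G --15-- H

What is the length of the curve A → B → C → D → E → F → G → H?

Arc length = 8 + 14 + 14 + 15 + 11 + 10 + 15 = 87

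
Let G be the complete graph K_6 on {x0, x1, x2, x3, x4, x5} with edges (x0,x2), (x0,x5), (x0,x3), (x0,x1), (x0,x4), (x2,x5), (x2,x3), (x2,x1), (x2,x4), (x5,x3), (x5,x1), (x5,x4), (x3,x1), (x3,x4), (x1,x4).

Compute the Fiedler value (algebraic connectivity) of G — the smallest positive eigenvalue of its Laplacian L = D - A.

For the complete graph K_n, L = nI − J (J = all-ones matrix). J has eigenvalues n (once, eigenvector 𝟙) and 0 (multiplicity n−1), so L has eigenvalues 0 (once) and n (multiplicity n−1). Here n = 6: eigenvalue 0 once and 6 with multiplicity 5.
Laplacian eigenvalues: [0.0, 6.0, 6.0, 6.0, 6.0, 6.0]. Algebraic connectivity (smallest non-zero eigenvalue) = 6.0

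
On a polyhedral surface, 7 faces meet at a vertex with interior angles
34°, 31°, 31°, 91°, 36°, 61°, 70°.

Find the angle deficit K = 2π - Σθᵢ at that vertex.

Sum of angles = 354°. K = 360° - 354° = 6° = π/30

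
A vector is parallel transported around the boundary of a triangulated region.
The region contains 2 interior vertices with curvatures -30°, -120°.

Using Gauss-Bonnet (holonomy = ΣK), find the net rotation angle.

Holonomy = total enclosed curvature = (-30°) + (-120°) = -150°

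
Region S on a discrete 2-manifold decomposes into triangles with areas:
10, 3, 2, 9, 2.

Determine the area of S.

10 + 3 + 2 + 9 + 2 = 26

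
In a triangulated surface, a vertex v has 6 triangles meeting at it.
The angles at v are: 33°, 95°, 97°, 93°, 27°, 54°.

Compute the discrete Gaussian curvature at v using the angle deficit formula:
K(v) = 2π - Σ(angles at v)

Sum of angles = 399°. K = 360° - 399° = -39° = -13π/60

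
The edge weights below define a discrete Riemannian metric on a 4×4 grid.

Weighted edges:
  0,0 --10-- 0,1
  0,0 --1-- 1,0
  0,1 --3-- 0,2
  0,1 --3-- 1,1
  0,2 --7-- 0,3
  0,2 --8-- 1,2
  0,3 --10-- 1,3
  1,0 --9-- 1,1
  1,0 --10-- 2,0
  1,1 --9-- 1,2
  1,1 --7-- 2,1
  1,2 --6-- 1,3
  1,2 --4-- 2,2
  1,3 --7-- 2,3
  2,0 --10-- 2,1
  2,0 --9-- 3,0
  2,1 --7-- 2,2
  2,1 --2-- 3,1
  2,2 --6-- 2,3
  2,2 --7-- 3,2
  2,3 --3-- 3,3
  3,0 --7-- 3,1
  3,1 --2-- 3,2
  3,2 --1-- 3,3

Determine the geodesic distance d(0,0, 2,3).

Shortest path: 0,0 → 1,0 → 1,1 → 2,1 → 3,1 → 3,2 → 3,3 → 2,3, total weight = 25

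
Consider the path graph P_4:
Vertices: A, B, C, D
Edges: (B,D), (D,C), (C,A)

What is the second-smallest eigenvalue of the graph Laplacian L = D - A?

The path graph P_n has Laplacian eigenvalues λ_k = 2 − 2cos(kπ/n), k = 0, 1, …, n−1. Here n = 4:
k=0: 2 − 2cos(0) = 0.0; k=1: 2 − 2cos(π/4) = 0.5858; k=2: 2 − 2cos(π/2) = 2.0; k=3: 2 − 2cos(3π/4) = 3.4142.
Laplacian eigenvalues: [0.0, 0.5858, 2.0, 3.4142]. Algebraic connectivity (smallest non-zero eigenvalue) = 0.5858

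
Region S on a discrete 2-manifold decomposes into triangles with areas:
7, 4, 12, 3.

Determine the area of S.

7 + 4 + 12 + 3 = 26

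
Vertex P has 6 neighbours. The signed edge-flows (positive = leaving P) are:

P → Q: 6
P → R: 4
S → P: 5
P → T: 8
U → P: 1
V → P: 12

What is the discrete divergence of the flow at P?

Divergence = sum of outgoing flows = 6 + 4 + (-5) + 8 + (-1) + (-12) = 0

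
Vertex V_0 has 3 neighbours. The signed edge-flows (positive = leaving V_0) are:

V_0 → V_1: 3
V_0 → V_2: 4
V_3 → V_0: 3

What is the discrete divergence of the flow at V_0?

Divergence = sum of outgoing flows = 3 + 4 + (-3) = 4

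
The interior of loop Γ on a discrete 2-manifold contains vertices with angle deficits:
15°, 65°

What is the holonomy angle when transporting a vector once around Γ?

Holonomy = total enclosed curvature = 15° + 65° = 80°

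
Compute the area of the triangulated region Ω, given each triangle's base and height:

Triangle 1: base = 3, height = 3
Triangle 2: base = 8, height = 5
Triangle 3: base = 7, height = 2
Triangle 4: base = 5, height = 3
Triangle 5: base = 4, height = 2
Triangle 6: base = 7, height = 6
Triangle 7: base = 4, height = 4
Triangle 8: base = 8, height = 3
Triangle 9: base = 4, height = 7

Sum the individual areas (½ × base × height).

(1/2)×3×3 + (1/2)×8×5 + (1/2)×7×2 + (1/2)×5×3 + (1/2)×4×2 + (1/2)×7×6 + (1/2)×4×4 + (1/2)×8×3 + (1/2)×4×7 = 98.0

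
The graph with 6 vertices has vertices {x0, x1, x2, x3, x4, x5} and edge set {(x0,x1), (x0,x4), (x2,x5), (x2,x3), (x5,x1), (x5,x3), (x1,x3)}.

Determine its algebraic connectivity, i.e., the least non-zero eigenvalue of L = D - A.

Degrees: deg(x0) = 2, deg(x1) = 3, deg(x2) = 2, deg(x3) = 3, deg(x4) = 1, deg(x5) = 3.
L = D − A with rows/columns ordered (x0, x1, x2, x3, x4, x5):
  [ 2, -1,  0,  0, -1,  0]
  [-1,  3,  0, -1,  0, -1]
  [ 0,  0,  2, -1,  0, -1]
  [ 0, -1, -1,  3,  0, -1]
  [-1,  0,  0,  0,  1,  0]
  [ 0, -1, -1, -1,  0,  3]
Characteristic polynomial: det(λI − L) = λ(λ² − 5λ + 2)(λ − 2)(λ − 3)(λ − 4).
Roots: λ = 0; (λ² − 5λ + 2) = 0 ⇒ λ = (5 ± √17)/2 ≈ 0.4384, 4.5616; (λ − 2) = 0 ⇒ λ = 2; (λ − 3) = 0 ⇒ λ = 3; (λ − 4) = 0 ⇒ λ = 4.
(Check: the roots sum (with multiplicity) to 14, matching trace L = Σdeg = 2·7 = 14.)
Laplacian eigenvalues: [0.0, 0.4384, 2.0, 3.0, 4.0, 4.5616]. Algebraic connectivity (smallest non-zero eigenvalue) = 0.4384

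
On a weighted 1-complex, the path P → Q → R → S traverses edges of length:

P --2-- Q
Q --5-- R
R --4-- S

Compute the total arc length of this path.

Arc length = 2 + 5 + 4 = 11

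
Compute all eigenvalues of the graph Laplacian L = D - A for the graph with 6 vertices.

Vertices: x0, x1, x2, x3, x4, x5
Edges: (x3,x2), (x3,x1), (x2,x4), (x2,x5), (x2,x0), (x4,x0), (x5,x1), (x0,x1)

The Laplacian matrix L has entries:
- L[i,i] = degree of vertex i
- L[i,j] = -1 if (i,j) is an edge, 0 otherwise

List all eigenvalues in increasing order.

Degrees: deg(x0) = 3, deg(x1) = 3, deg(x2) = 4, deg(x3) = 2, deg(x4) = 2, deg(x5) = 2.
L = D − A with rows/columns ordered (x0, x1, x2, x3, x4, x5):
  [ 3, -1, -1,  0, -1,  0]
  [-1,  3,  0, -1,  0, -1]
  [-1,  0,  4, -1, -1, -1]
  [ 0, -1, -1,  2,  0,  0]
  [-1,  0, -1,  0,  2,  0]
  [ 0, -1, -1,  0,  0,  2]
Characteristic polynomial: det(λI − L) = λ(λ² − 7λ + 8)(λ − 2)(λ − 3)(λ − 4).
Roots: λ = 0; (λ² − 7λ + 8) = 0 ⇒ λ = (7 ± √17)/2 ≈ 1.4384, 5.5616; (λ − 2) = 0 ⇒ λ = 2; (λ − 3) = 0 ⇒ λ = 3; (λ − 4) = 0 ⇒ λ = 4.
(Check: the roots sum (with multiplicity) to 16, matching trace L = Σdeg = 2·8 = 16.)
Laplacian eigenvalues (increasing order): [0.0, 1.4384, 2.0, 3.0, 4.0, 5.5616]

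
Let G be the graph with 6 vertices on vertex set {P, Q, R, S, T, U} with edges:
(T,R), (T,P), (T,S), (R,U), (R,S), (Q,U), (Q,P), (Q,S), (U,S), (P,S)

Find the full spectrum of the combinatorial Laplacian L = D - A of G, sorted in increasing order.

Degrees: deg(P) = 3, deg(Q) = 3, deg(R) = 3, deg(S) = 5, deg(T) = 3, deg(U) = 3.
L = D − A with rows/columns ordered (P, Q, R, S, T, U):
  [ 3, -1,  0, -1, -1,  0]
  [-1,  3,  0, -1,  0, -1]
  [ 0,  0,  3, -1, -1, -1]
  [-1, -1, -1,  5, -1, -1]
  [-1,  0, -1, -1,  3,  0]
  [ 0, -1, -1, -1,  0,  3]
Characteristic polynomial: det(λI − L) = λ(λ² − 7λ + 11)²(λ − 6).
Roots: λ = 0; (λ² − 7λ + 11) = 0 ⇒ λ = (7 ± √5)/2 ≈ 2.382, 4.618 (multiplicity 2); (λ − 6) = 0 ⇒ λ = 6.
(Check: the roots sum (with multiplicity) to 20, matching trace L = Σdeg = 2·10 = 20.)
Laplacian eigenvalues (increasing order): [0.0, 2.382, 2.382, 4.618, 4.618, 6.0]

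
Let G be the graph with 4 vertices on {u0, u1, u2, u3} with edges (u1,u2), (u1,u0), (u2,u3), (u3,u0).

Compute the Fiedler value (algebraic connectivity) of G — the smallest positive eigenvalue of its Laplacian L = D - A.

Degrees: deg(u0) = 2, deg(u1) = 2, deg(u2) = 2, deg(u3) = 2.
L = D − A with rows/columns ordered (u0, u1, u2, u3):
  [ 2, -1,  0, -1]
  [-1,  2, -1,  0]
  [ 0, -1,  2, -1]
  [-1,  0, -1,  2]
Characteristic polynomial: det(λI − L) = λ(λ − 2)²(λ − 4).
Roots: λ = 0; (λ − 2) = 0 ⇒ λ = 2 (multiplicity 2); (λ − 4) = 0 ⇒ λ = 4.
(Check: the roots sum (with multiplicity) to 8, matching trace L = Σdeg = 2·4 = 8.)
Laplacian eigenvalues: [0.0, 2.0, 2.0, 4.0]. Algebraic connectivity (smallest non-zero eigenvalue) = 2.0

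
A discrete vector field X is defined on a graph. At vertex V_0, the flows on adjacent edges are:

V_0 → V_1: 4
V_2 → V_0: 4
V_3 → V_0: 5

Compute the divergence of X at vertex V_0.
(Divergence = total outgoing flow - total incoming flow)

Divergence = sum of outgoing flows = 4 + (-4) + (-5) = -5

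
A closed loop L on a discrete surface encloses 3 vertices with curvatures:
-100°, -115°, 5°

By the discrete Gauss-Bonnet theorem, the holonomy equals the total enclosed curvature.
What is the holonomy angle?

Holonomy = total enclosed curvature = (-100°) + (-115°) + 5° = -210°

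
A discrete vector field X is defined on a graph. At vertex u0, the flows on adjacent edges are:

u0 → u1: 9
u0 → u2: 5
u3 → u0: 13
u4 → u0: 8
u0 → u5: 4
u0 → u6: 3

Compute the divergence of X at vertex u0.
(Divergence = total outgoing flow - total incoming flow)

Divergence = sum of outgoing flows = 9 + 5 + (-13) + (-8) + 4 + 3 = 0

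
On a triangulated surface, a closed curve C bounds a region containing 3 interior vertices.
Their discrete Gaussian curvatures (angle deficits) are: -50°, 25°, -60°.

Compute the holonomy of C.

Holonomy = total enclosed curvature = (-50°) + 25° + (-60°) = -85°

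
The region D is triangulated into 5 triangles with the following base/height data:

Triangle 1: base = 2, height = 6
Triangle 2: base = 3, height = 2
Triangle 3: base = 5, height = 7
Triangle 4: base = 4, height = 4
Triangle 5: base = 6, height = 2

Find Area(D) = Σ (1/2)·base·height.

(1/2)×2×6 + (1/2)×3×2 + (1/2)×5×7 + (1/2)×4×4 + (1/2)×6×2 = 40.5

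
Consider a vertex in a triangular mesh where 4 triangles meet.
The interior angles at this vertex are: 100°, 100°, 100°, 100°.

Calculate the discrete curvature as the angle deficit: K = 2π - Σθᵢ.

Sum of angles = 400°. K = 360° - 400° = -40°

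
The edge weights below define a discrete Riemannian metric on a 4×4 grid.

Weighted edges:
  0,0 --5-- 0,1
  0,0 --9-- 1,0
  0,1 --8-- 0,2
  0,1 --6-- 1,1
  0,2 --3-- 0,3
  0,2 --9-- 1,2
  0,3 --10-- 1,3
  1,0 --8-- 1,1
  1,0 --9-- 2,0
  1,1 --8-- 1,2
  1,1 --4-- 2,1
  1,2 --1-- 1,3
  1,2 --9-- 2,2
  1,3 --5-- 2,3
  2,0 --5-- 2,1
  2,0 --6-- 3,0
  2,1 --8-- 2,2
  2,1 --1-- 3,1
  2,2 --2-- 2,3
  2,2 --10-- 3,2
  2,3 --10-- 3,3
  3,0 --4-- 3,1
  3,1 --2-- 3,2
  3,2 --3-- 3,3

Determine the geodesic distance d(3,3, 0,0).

Shortest path: 3,3 → 3,2 → 3,1 → 2,1 → 1,1 → 0,1 → 0,0, total weight = 21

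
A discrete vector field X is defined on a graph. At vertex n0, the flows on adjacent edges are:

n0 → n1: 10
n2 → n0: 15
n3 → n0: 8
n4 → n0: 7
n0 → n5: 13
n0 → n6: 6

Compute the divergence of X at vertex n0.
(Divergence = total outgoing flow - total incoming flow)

Divergence = sum of outgoing flows = 10 + (-15) + (-8) + (-7) + 13 + 6 = -1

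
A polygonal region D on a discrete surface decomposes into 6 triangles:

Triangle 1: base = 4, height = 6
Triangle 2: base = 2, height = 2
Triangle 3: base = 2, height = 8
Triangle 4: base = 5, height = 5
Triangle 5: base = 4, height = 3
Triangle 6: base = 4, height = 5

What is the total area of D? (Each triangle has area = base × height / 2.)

(1/2)×4×6 + (1/2)×2×2 + (1/2)×2×8 + (1/2)×5×5 + (1/2)×4×3 + (1/2)×4×5 = 50.5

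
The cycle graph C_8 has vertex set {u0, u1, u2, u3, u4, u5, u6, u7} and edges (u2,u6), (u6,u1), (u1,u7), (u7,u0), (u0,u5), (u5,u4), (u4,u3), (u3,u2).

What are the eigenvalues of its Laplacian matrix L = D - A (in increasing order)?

The cycle graph C_n has Laplacian eigenvalues λ_k = 2 − 2cos(2πk/n), k = 0, 1, …, n−1. Here n = 8:
k=0: 2 − 2cos(0) = 0.0; k=1: 2 − 2cos(π/4) = 0.5858; k=2: 2 − 2cos(π/2) = 2.0; k=3: 2 − 2cos(3π/4) = 3.4142; k=4: 2 − 2cos(π) = 4.0; k=5: 2 − 2cos(5π/4) = 3.4142; k=6: 2 − 2cos(3π/2) = 2.0; k=7: 2 − 2cos(7π/4) = 0.5858.
Laplacian eigenvalues (increasing order): [0.0, 0.5858, 0.5858, 2.0, 2.0, 3.4142, 3.4142, 4.0]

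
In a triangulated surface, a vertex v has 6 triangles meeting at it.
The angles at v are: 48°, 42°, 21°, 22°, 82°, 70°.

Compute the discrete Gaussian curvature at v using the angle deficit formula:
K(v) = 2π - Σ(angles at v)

Sum of angles = 285°. K = 360° - 285° = 75° = 5π/12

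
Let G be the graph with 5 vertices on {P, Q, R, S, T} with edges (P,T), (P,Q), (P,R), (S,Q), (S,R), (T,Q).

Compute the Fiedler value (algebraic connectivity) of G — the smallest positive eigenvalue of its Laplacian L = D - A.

Degrees: deg(P) = 3, deg(Q) = 3, deg(R) = 2, deg(S) = 2, deg(T) = 2.
L = D − A with rows/columns ordered (P, Q, R, S, T):
  [ 3, -1, -1,  0, -1]
  [-1,  3,  0, -1, -1]
  [-1,  0,  2, -1,  0]
  [ 0, -1, -1,  2,  0]
  [-1, -1,  0,  0,  2]
Characteristic polynomial: det(λI − L) = λ(λ² − 5λ + 5)(λ² − 7λ + 11).
Roots: λ = 0; (λ² − 5λ + 5) = 0 ⇒ λ = (5 ± √5)/2 ≈ 1.382, 3.618; (λ² − 7λ + 11) = 0 ⇒ λ = (7 ± √5)/2 ≈ 2.382, 4.618.
(Check: the roots sum (with multiplicity) to 12, matching trace L = Σdeg = 2·6 = 12.)
Laplacian eigenvalues: [0.0, 1.382, 2.382, 3.618, 4.618]. Algebraic connectivity (smallest non-zero eigenvalue) = 1.382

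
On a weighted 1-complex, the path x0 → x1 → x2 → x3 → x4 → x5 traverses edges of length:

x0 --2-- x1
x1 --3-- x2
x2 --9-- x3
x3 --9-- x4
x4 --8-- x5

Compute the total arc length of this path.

Arc length = 2 + 3 + 9 + 9 + 8 = 31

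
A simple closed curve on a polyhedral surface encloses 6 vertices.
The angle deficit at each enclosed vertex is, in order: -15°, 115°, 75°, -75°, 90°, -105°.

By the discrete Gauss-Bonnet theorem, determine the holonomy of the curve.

Holonomy = total enclosed curvature = (-15°) + 115° + 75° + (-75°) + 90° + (-105°) = 85°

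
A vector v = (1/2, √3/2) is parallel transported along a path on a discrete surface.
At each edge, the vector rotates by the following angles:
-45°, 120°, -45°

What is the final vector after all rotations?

Total rotation: (-45°) + 120° + (-45°) = 30°. Final vector: (0, 1)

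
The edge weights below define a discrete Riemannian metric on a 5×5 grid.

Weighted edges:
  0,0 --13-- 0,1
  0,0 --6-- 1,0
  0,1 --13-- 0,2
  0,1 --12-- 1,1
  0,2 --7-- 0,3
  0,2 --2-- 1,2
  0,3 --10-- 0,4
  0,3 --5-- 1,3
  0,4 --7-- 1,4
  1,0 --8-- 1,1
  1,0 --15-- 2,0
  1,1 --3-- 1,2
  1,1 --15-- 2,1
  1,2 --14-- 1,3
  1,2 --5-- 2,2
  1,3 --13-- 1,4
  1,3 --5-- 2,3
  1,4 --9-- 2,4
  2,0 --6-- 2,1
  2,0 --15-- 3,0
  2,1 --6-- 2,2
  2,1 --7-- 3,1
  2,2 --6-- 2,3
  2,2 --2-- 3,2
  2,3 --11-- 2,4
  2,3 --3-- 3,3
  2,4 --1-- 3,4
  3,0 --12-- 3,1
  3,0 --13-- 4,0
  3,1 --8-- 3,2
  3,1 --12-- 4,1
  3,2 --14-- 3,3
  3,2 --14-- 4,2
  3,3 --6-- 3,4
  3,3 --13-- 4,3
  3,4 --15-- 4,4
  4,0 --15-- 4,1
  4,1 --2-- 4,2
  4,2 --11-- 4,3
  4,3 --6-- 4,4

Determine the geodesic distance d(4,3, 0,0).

Shortest path: 4,3 → 3,3 → 2,3 → 2,2 → 1,2 → 1,1 → 1,0 → 0,0, total weight = 44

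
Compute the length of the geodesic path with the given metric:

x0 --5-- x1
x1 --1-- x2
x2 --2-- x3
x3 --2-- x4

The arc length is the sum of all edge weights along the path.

Arc length = 5 + 1 + 2 + 2 = 10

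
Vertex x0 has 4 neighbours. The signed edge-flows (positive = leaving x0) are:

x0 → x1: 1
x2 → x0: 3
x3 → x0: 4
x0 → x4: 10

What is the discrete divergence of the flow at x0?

Divergence = sum of outgoing flows = 1 + (-3) + (-4) + 10 = 4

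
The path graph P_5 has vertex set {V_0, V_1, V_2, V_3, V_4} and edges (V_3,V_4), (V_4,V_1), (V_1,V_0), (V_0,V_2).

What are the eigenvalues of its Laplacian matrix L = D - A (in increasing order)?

The path graph P_n has Laplacian eigenvalues λ_k = 2 − 2cos(kπ/n), k = 0, 1, …, n−1. Here n = 5:
k=0: 2 − 2cos(0) = 0.0; k=1: 2 − 2cos(π/5) = 0.382; k=2: 2 − 2cos(2π/5) = 1.382; k=3: 2 − 2cos(3π/5) = 2.618; k=4: 2 − 2cos(4π/5) = 3.618.
Laplacian eigenvalues (increasing order): [0.0, 0.382, 1.382, 2.618, 3.618]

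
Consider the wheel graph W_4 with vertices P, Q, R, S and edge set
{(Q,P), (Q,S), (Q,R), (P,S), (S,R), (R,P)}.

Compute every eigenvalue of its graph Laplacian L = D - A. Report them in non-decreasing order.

The wheel W_4 is the join K_1 ∨ C_3 (a hub joined to every vertex of a cycle of length 3). For a join G ∨ H (G on p vertices, H on q vertices) the Laplacian spectrum is 0, p+q, the eigenvalues of L(G) other than one 0 each shifted by +q, and the eigenvalues of L(H) other than one 0 each shifted by +p. With G = K_1 (p = 1, nothing left after dropping its 0) and H = C_3 (q = 3, eigenvalues 2 − 2cos(2πk/3), k = 0, …, 2; drop k = 0), the spectrum of W_4 is 0, 4, and 1 + (2 − 2cos(2πk/3)) = 3 − 2cos(2πk/3) for k = 1, …, 2:
k=1: 3 − 2cos(2π/3) = 4.0; k=2: 3 − 2cos(4π/3) = 4.0.
Laplacian eigenvalues (increasing order): [0.0, 4.0, 4.0, 4.0]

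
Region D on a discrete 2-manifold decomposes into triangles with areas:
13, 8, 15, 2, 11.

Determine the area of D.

13 + 8 + 15 + 2 + 11 = 49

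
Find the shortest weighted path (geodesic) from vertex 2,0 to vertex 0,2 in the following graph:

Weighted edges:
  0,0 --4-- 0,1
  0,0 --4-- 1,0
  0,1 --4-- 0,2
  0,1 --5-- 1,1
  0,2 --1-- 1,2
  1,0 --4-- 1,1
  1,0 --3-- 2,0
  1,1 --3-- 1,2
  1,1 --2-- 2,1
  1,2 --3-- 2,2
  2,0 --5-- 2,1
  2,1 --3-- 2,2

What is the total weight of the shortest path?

Shortest path: 2,0 → 1,0 → 1,1 → 1,2 → 0,2, total weight = 11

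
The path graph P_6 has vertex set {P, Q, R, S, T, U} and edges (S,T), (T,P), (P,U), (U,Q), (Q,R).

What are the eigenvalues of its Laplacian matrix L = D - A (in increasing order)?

The path graph P_n has Laplacian eigenvalues λ_k = 2 − 2cos(kπ/n), k = 0, 1, …, n−1. Here n = 6:
k=0: 2 − 2cos(0) = 0.0; k=1: 2 − 2cos(π/6) = 0.2679; k=2: 2 − 2cos(π/3) = 1.0; k=3: 2 − 2cos(π/2) = 2.0; k=4: 2 − 2cos(2π/3) = 3.0; k=5: 2 − 2cos(5π/6) = 3.7321.
Laplacian eigenvalues (increasing order): [0.0, 0.2679, 1.0, 2.0, 3.0, 3.7321]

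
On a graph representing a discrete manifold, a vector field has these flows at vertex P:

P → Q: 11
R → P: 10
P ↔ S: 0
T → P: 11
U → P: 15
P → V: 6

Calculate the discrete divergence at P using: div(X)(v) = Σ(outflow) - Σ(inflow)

Divergence = sum of outgoing flows = 11 + (-10) + 0 + (-11) + (-15) + 6 = -19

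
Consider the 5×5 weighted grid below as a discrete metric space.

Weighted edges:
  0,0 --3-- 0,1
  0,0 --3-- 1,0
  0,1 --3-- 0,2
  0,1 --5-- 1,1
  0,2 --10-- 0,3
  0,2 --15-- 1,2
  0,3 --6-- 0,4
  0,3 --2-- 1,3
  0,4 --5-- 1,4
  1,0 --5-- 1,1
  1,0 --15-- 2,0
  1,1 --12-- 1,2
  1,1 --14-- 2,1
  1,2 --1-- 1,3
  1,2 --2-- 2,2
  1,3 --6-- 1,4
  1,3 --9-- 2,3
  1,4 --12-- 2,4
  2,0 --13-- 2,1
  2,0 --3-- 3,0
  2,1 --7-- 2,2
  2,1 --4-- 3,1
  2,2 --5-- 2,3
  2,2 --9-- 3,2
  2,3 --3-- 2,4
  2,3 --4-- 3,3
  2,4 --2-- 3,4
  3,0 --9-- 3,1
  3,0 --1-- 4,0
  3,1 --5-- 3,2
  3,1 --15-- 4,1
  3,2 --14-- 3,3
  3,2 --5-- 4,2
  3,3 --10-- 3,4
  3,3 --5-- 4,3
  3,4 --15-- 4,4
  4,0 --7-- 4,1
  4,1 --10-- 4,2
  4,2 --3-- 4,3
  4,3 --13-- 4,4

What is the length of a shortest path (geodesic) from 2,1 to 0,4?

Shortest path: 2,1 → 2,2 → 1,2 → 1,3 → 0,3 → 0,4, total weight = 18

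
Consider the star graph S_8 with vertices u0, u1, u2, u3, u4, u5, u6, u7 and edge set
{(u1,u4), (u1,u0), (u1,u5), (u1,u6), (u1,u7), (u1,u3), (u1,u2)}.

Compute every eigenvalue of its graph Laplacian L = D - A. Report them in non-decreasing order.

The star S_8 is the complete bipartite graph K_{1,7} (one hub of degree 7, 7 leaves of degree 1). The Laplacian spectrum of K_{p,q} is 0, p (multiplicity q−1), q (multiplicity p−1), p+q. With p = 1, q = 7: 0 once, 1 with multiplicity 6, and 8 once. (Check: trace L = sum of degrees = 14 = 6·1 + 8.)
Laplacian eigenvalues (increasing order): [0.0, 1.0, 1.0, 1.0, 1.0, 1.0, 1.0, 8.0]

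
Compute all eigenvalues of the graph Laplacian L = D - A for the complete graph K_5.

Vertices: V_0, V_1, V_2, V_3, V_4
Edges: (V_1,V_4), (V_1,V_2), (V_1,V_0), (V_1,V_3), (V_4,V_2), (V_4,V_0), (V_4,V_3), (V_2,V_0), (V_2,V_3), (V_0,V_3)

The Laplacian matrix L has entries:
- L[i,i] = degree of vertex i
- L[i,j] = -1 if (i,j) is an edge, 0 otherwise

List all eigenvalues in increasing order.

For the complete graph K_n, L = nI − J (J = all-ones matrix). J has eigenvalues n (once, eigenvector 𝟙) and 0 (multiplicity n−1), so L has eigenvalues 0 (once) and n (multiplicity n−1). Here n = 5: eigenvalue 0 once and 5 with multiplicity 4.
Laplacian eigenvalues (increasing order): [0.0, 5.0, 5.0, 5.0, 5.0]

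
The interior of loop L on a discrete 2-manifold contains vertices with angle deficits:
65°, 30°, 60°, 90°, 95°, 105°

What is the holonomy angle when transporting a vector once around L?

Holonomy = total enclosed curvature = 65° + 30° + 60° + 90° + 95° + 105° = 445°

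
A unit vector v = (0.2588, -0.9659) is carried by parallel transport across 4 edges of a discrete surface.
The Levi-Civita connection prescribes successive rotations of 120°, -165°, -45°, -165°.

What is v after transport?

Total rotation: 120° + (-165°) + (-45°) + (-165°) = -255° ≡ 105° (mod 360°). Final vector: (0.8660, 0.5000)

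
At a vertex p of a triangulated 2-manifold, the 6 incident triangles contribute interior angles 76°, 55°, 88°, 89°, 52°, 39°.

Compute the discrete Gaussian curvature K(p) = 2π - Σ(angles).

Sum of angles = 399°. K = 360° - 399° = -39° = -13π/60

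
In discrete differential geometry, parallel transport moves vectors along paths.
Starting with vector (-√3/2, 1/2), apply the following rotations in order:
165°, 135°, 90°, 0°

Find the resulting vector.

Total rotation: 165° + 135° + 90° + 0° = 390° ≡ 30° (mod 360°). Final vector: (-1, 0)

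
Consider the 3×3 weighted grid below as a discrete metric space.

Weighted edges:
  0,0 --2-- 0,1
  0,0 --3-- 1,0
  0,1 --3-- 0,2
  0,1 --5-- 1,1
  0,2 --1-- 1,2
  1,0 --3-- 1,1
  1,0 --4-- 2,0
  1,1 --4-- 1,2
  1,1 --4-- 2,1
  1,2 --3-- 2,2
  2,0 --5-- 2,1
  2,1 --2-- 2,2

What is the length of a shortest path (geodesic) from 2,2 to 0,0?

Shortest path: 2,2 → 1,2 → 0,2 → 0,1 → 0,0, total weight = 9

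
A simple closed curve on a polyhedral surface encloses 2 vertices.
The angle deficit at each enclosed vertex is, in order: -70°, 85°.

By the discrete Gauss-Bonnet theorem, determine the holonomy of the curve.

Holonomy = total enclosed curvature = (-70°) + 85° = 15°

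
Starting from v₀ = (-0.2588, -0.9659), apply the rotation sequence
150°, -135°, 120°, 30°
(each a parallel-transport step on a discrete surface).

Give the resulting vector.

Total rotation: 150° + (-135°) + 120° + 30° = 165°. Final vector: (0.5000, 0.8660)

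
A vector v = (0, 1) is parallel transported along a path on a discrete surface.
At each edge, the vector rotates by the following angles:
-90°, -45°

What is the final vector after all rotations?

Total rotation: (-90°) + (-45°) = -135°. Final vector: (0.7071, -0.7071)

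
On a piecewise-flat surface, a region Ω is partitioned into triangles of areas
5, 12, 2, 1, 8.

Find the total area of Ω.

5 + 12 + 2 + 1 + 8 = 28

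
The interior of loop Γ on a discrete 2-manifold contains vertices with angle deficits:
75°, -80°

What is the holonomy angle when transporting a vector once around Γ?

Holonomy = total enclosed curvature = 75° + (-80°) = -5°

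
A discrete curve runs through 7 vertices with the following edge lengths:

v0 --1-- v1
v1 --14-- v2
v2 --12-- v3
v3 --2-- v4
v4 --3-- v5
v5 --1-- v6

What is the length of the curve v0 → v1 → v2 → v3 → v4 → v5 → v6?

Arc length = 1 + 14 + 12 + 2 + 3 + 1 = 33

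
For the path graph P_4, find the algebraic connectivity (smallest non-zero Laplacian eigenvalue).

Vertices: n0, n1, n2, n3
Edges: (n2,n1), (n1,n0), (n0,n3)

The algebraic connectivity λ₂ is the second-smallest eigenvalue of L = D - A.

The path graph P_n has Laplacian eigenvalues λ_k = 2 − 2cos(kπ/n), k = 0, 1, …, n−1. Here n = 4:
k=0: 2 − 2cos(0) = 0.0; k=1: 2 − 2cos(π/4) = 0.5858; k=2: 2 − 2cos(π/2) = 2.0; k=3: 2 − 2cos(3π/4) = 3.4142.
Laplacian eigenvalues: [0.0, 0.5858, 2.0, 3.4142]. Algebraic connectivity (smallest non-zero eigenvalue) = 0.5858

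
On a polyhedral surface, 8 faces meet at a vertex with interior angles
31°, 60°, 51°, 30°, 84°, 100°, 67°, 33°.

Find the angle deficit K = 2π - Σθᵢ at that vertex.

Sum of angles = 456°. K = 360° - 456° = -96° = -8π/15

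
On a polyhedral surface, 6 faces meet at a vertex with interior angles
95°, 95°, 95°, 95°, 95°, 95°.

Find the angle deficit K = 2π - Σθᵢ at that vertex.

Sum of angles = 570°. K = 360° - 570° = -210°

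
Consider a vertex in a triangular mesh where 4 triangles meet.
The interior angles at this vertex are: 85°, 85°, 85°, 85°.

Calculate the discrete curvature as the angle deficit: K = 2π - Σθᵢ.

Sum of angles = 340°. K = 360° - 340° = 20° = π/9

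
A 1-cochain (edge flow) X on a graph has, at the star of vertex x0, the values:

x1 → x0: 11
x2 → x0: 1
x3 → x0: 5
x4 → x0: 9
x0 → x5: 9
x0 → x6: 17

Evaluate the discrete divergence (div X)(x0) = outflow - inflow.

Divergence = sum of outgoing flows = (-11) + (-1) + (-5) + (-9) + 9 + 17 = 0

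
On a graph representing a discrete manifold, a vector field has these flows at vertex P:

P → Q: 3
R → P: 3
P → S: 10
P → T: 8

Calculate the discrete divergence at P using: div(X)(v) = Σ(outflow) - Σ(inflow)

Divergence = sum of outgoing flows = 3 + (-3) + 10 + 8 = 18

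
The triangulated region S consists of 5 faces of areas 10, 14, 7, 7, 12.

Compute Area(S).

10 + 14 + 7 + 7 + 12 = 50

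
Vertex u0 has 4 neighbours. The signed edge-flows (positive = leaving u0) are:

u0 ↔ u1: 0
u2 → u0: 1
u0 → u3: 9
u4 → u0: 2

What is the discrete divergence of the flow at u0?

Divergence = sum of outgoing flows = 0 + (-1) + 9 + (-2) = 6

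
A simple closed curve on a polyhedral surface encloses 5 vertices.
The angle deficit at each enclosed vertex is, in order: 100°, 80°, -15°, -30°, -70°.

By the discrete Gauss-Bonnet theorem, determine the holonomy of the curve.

Holonomy = total enclosed curvature = 100° + 80° + (-15°) + (-30°) + (-70°) = 65°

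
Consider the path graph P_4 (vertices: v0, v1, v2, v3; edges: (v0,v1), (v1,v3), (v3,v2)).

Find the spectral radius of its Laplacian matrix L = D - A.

The path graph P_n has Laplacian eigenvalues λ_k = 2 − 2cos(kπ/n), k = 0, 1, …, n−1. Here n = 4:
k=0: 2 − 2cos(0) = 0.0; k=1: 2 − 2cos(π/4) = 0.5858; k=2: 2 − 2cos(π/2) = 2.0; k=3: 2 − 2cos(3π/4) = 3.4142.
Laplacian eigenvalues: [0.0, 0.5858, 2.0, 3.4142]. Largest eigenvalue (spectral radius) = 3.4142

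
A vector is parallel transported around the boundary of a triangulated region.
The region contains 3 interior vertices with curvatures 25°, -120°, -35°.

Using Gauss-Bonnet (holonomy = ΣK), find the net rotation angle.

Holonomy = total enclosed curvature = 25° + (-120°) + (-35°) = -130°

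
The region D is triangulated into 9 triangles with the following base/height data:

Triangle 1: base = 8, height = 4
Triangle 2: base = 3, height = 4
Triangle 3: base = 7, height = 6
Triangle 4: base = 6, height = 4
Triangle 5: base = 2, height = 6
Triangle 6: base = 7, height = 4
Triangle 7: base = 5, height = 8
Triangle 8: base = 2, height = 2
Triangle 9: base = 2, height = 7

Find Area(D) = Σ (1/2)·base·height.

(1/2)×8×4 + (1/2)×3×4 + (1/2)×7×6 + (1/2)×6×4 + (1/2)×2×6 + (1/2)×7×4 + (1/2)×5×8 + (1/2)×2×2 + (1/2)×2×7 = 104.0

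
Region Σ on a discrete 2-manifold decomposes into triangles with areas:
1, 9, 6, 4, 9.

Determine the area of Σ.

1 + 9 + 6 + 4 + 9 = 29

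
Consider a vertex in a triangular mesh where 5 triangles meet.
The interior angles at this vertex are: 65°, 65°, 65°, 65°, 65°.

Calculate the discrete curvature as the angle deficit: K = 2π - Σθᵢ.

Sum of angles = 325°. K = 360° - 325° = 35°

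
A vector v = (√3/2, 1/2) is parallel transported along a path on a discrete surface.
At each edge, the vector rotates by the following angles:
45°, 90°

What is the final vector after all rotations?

Total rotation: 45° + 90° = 135°. Final vector: (-0.9659, 0.2588)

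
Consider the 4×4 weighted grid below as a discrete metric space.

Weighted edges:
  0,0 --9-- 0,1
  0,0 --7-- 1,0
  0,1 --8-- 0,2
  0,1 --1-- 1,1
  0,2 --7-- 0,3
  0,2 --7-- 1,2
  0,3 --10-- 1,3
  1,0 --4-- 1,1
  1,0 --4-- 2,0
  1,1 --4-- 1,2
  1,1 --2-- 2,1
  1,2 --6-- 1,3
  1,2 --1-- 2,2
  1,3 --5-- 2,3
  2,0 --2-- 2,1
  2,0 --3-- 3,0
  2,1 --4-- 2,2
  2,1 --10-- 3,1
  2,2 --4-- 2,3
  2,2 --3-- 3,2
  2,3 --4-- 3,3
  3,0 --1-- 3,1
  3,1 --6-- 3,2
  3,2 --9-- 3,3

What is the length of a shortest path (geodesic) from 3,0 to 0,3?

Shortest path: 3,0 → 2,0 → 2,1 → 1,1 → 0,1 → 0,2 → 0,3, total weight = 23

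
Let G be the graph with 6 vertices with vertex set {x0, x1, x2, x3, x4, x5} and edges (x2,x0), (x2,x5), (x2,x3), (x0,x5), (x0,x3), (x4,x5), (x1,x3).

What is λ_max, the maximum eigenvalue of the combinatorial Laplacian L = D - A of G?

Degrees: deg(x0) = 3, deg(x1) = 1, deg(x2) = 3, deg(x3) = 3, deg(x4) = 1, deg(x5) = 3.
L = D − A with rows/columns ordered (x0, x1, x2, x3, x4, x5):
  [ 3,  0, -1, -1,  0, -1]
  [ 0,  1,  0, -1,  0,  0]
  [-1,  0,  3, -1,  0, -1]
  [-1, -1, -1,  3,  0,  0]
  [ 0,  0,  0,  0,  1, -1]
  [-1,  0, -1,  0, -1,  3]
Characteristic polynomial: det(λI − L) = λ(λ² − 4λ + 2)(λ² − 6λ + 6)(λ − 4).
Roots: λ = 0; (λ² − 4λ + 2) = 0 ⇒ λ = 2 ± √2 ≈ 0.5858, 3.4142; (λ² − 6λ + 6) = 0 ⇒ λ = 3 ± √3 ≈ 1.2679, 4.7321; (λ − 4) = 0 ⇒ λ = 4.
(Check: the roots sum (with multiplicity) to 14, matching trace L = Σdeg = 2·7 = 14.)
Laplacian eigenvalues: [0.0, 0.5858, 1.2679, 3.4142, 4.0, 4.7321]. Largest eigenvalue (spectral radius) = 4.7321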